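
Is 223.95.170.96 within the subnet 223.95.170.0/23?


Subnet network: 223.95.170.0
Test IP AND mask: 223.95.170.0
Yes, 223.95.170.96 is in 223.95.170.0/23


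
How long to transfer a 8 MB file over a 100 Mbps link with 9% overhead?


Effective throughput = 100 * (1 - 9/100) = 91 Mbps
File size in Mb = 8 * 8 = 64 Mb
Time = 64 / 91
Time = 0.7033 seconds


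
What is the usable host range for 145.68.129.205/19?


Network: 145.68.128.0
Broadcast: 145.68.159.255
First usable = network + 1
Last usable = broadcast - 1
Range: 145.68.128.1 to 145.68.159.254


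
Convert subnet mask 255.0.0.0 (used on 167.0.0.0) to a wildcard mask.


Subnet mask: 255.0.0.0
Wildcard = 255.255.255.255 - subnet mask
255 - 255 = 0
255 - 0 = 255
255 - 0 = 255
255 - 0 = 255
Wildcard: 0.255.255.255


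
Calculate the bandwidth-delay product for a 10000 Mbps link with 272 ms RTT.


BDP = bandwidth * RTT
= 10000 Mbps * 272 ms
= 10000 * 1e6 * 272 / 1000 bits
= 2720000000 bits
= 340000000 bytes
= 332031.25 KB
BDP = 2720000000 bits (340000000 bytes)


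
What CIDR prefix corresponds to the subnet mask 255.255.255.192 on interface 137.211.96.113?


Binary: 11111111.11111111.11111111.11000000
Count leading 1s
Prefix: /26


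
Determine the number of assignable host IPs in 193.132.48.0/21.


Host bits = 32 - 21 = 11
Total addresses = 2^11 = 2048
Usable = total - 2 (network and broadcast)
Usable hosts: 2046


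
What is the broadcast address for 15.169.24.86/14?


Network: 15.168.0.0/14
Host bits = 18
Set all host bits to 1:
Broadcast: 15.171.255.255


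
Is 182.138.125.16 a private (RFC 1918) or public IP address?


RFC 1918 private ranges:
  10.0.0.0/8 (10.0.0.0 - 10.255.255.255)
  172.16.0.0/12 (172.16.0.0 - 172.31.255.255)
  192.168.0.0/16 (192.168.0.0 - 192.168.255.255)
Public (not in any RFC 1918 range)


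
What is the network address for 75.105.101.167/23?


IP:   01001011.01101001.01100101.10100111
Mask: 11111111.11111111.11111110.00000000
AND operation:
Net:  01001011.01101001.01100100.00000000
Network: 75.105.100.0/23


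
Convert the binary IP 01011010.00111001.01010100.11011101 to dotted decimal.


01011010 = 90
00111001 = 57
01010100 = 84
11011101 = 221
IP: 90.57.84.221


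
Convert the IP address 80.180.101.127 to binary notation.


80 = 01010000
180 = 10110100
101 = 01100101
127 = 01111111
Binary: 01010000.10110100.01100101.01111111


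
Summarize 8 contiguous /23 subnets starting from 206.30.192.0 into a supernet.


Original prefix: /23
Number of subnets: 8 = 2^3
New prefix = 23 - 3 = 20
Supernet: 206.30.192.0/20


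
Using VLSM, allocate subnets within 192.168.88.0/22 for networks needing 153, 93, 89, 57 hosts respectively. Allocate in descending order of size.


153 hosts -> /24 (254 usable): 192.168.88.0/24
93 hosts -> /25 (126 usable): 192.168.89.0/25
89 hosts -> /25 (126 usable): 192.168.89.128/25
57 hosts -> /26 (62 usable): 192.168.90.0/26
Allocation: 192.168.88.0/24 (153 hosts, 254 usable); 192.168.89.0/25 (93 hosts, 126 usable); 192.168.89.128/25 (89 hosts, 126 usable); 192.168.90.0/26 (57 hosts, 62 usable)


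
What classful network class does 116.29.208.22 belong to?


First octet: 116
Binary: 01110100
0xxxxxxx -> Class A (1-126)
Class A, default mask 255.0.0.0 (/8)


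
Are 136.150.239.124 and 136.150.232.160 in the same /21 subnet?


Mask: 255.255.248.0
136.150.239.124 AND mask = 136.150.232.0
136.150.232.160 AND mask = 136.150.232.0
Yes, same subnet (136.150.232.0)


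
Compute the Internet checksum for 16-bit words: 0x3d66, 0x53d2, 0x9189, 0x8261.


Sum all words (with carry folding):
+ 0x3d66 = 0x3d66
+ 0x53d2 = 0x9138
+ 0x9189 = 0x22c2
+ 0x8261 = 0xa523
One's complement: ~0xa523
Checksum = 0x5adc


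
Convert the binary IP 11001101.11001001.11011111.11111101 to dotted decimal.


11001101 = 205
11001001 = 201
11011111 = 223
11111101 = 253
IP: 205.201.223.253


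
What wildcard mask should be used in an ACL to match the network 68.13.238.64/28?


Subnet mask: 255.255.255.240
Wildcard = 255.255.255.255 - subnet mask
255 - 255 = 0
255 - 255 = 0
255 - 255 = 0
255 - 240 = 15
Wildcard: 0.0.0.15


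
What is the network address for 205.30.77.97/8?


IP:   11001101.00011110.01001101.01100001
Mask: 11111111.00000000.00000000.00000000
AND operation:
Net:  11001101.00000000.00000000.00000000
Network: 205.0.0.0/8


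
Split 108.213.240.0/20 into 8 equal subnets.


New prefix = 20 + 3 = 23
Each subnet has 512 addresses
  108.213.240.0/23
  108.213.242.0/23
  108.213.244.0/23
  108.213.246.0/23
  108.213.248.0/23
  108.213.250.0/23
  108.213.252.0/23
  108.213.254.0/23
Subnets: 108.213.240.0/23, 108.213.242.0/23, 108.213.244.0/23, 108.213.246.0/23, 108.213.248.0/23, 108.213.250.0/23, 108.213.252.0/23, 108.213.254.0/23


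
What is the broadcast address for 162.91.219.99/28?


Network: 162.91.219.96/28
Host bits = 4
Set all host bits to 1:
Broadcast: 162.91.219.111


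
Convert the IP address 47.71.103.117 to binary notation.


47 = 00101111
71 = 01000111
103 = 01100111
117 = 01110101
Binary: 00101111.01000111.01100111.01110101


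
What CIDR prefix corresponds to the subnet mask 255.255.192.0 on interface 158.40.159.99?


Binary: 11111111.11111111.11000000.00000000
Count leading 1s
Prefix: /18


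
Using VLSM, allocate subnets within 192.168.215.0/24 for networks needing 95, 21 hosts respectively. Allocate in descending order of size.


95 hosts -> /25 (126 usable): 192.168.215.0/25
21 hosts -> /27 (30 usable): 192.168.215.128/27
Allocation: 192.168.215.0/25 (95 hosts, 126 usable); 192.168.215.128/27 (21 hosts, 30 usable)


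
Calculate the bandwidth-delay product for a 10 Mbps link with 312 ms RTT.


BDP = bandwidth * RTT
= 10 Mbps * 312 ms
= 10 * 1e6 * 312 / 1000 bits
= 3120000 bits
= 390000 bytes
= 380.8594 KB
BDP = 3120000 bits (390000 bytes)


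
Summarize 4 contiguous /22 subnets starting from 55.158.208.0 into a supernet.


Original prefix: /22
Number of subnets: 4 = 2^2
New prefix = 22 - 2 = 20
Supernet: 55.158.208.0/20


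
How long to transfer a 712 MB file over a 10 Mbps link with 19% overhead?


Effective throughput = 10 * (1 - 19/100) = 8.1 Mbps
File size in Mb = 712 * 8 = 5696 Mb
Time = 5696 / 8.1
Time = 703.2099 seconds


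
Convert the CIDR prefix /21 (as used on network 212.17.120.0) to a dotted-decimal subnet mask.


/21 means 21 network bits, 11 host bits
Binary: 11111111111111111111100000000000
Mask: 255.255.248.0


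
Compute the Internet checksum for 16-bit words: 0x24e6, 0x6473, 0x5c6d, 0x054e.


Sum all words (with carry folding):
+ 0x24e6 = 0x24e6
+ 0x6473 = 0x8959
+ 0x5c6d = 0xe5c6
+ 0x054e = 0xeb14
One's complement: ~0xeb14
Checksum = 0x14eb


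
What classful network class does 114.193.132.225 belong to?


First octet: 114
Binary: 01110010
0xxxxxxx -> Class A (1-126)
Class A, default mask 255.0.0.0 (/8)


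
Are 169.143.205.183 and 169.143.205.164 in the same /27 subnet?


Mask: 255.255.255.224
169.143.205.183 AND mask = 169.143.205.160
169.143.205.164 AND mask = 169.143.205.160
Yes, same subnet (169.143.205.160)


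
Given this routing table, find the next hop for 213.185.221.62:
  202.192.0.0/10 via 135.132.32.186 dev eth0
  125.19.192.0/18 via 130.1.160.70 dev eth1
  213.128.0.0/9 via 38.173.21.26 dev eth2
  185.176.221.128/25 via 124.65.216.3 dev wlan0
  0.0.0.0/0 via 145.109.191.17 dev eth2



Longest prefix match for 213.185.221.62:
  /10 202.192.0.0: no
  /18 125.19.192.0: no
  /9 213.128.0.0: MATCH
  /25 185.176.221.128: no
  /0 0.0.0.0: MATCH
Selected: next-hop 38.173.21.26 via eth2 (matched /9)


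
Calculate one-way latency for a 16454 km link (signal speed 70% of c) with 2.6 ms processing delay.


Speed = 0.7 * 3e5 km/s = 210000 km/s
Propagation delay = 16454 / 210000 = 0.0784 s = 78.3524 ms
Processing delay = 2.6 ms
Total one-way latency = 80.9524 ms


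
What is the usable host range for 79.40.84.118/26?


Network: 79.40.84.64
Broadcast: 79.40.84.127
First usable = network + 1
Last usable = broadcast - 1
Range: 79.40.84.65 to 79.40.84.126


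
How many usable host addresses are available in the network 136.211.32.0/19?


Host bits = 32 - 19 = 13
Total addresses = 2^13 = 8192
Usable = total - 2 (network and broadcast)
Usable hosts: 8190


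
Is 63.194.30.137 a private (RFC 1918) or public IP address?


RFC 1918 private ranges:
  10.0.0.0/8 (10.0.0.0 - 10.255.255.255)
  172.16.0.0/12 (172.16.0.0 - 172.31.255.255)
  192.168.0.0/16 (192.168.0.0 - 192.168.255.255)
Public (not in any RFC 1918 range)


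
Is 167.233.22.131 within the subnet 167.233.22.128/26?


Subnet network: 167.233.22.128
Test IP AND mask: 167.233.22.128
Yes, 167.233.22.131 is in 167.233.22.128/26


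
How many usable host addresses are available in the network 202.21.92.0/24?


Host bits = 32 - 24 = 8
Total addresses = 2^8 = 256
Usable = total - 2 (network and broadcast)
Usable hosts: 254


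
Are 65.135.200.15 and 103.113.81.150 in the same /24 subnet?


Mask: 255.255.255.0
65.135.200.15 AND mask = 65.135.200.0
103.113.81.150 AND mask = 103.113.81.0
No, different subnets (65.135.200.0 vs 103.113.81.0)


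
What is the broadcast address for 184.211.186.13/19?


Network: 184.211.160.0/19
Host bits = 13
Set all host bits to 1:
Broadcast: 184.211.191.255


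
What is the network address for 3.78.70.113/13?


IP:   00000011.01001110.01000110.01110001
Mask: 11111111.11111000.00000000.00000000
AND operation:
Net:  00000011.01001000.00000000.00000000
Network: 3.72.0.0/13


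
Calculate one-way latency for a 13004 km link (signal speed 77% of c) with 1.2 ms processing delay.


Speed = 0.77 * 3e5 km/s = 231000 km/s
Propagation delay = 13004 / 231000 = 0.0563 s = 56.2944 ms
Processing delay = 1.2 ms
Total one-way latency = 57.4944 ms


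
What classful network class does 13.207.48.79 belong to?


First octet: 13
Binary: 00001101
0xxxxxxx -> Class A (1-126)
Class A, default mask 255.0.0.0 (/8)


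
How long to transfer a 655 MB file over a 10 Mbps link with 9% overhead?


Effective throughput = 10 * (1 - 9/100) = 9.1 Mbps
File size in Mb = 655 * 8 = 5240 Mb
Time = 5240 / 9.1
Time = 575.8242 seconds


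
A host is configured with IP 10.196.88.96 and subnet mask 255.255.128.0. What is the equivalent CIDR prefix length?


Binary: 11111111.11111111.10000000.00000000
Count leading 1s
Prefix: /17


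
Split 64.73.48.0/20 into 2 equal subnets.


New prefix = 20 + 1 = 21
Each subnet has 2048 addresses
  64.73.48.0/21
  64.73.56.0/21
Subnets: 64.73.48.0/21, 64.73.56.0/21


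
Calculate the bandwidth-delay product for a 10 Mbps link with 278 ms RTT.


BDP = bandwidth * RTT
= 10 Mbps * 278 ms
= 10 * 1e6 * 278 / 1000 bits
= 2780000 bits
= 347500 bytes
= 339.3555 KB
BDP = 2780000 bits (347500 bytes)


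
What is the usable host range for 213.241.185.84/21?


Network: 213.241.184.0
Broadcast: 213.241.191.255
First usable = network + 1
Last usable = broadcast - 1
Range: 213.241.184.1 to 213.241.191.254


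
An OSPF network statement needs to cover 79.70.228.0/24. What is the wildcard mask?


Subnet mask: 255.255.255.0
Wildcard = 255.255.255.255 - subnet mask
255 - 255 = 0
255 - 255 = 0
255 - 255 = 0
255 - 0 = 255
Wildcard: 0.0.0.255


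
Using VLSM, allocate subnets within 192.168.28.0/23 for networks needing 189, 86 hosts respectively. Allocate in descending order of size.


189 hosts -> /24 (254 usable): 192.168.28.0/24
86 hosts -> /25 (126 usable): 192.168.29.0/25
Allocation: 192.168.28.0/24 (189 hosts, 254 usable); 192.168.29.0/25 (86 hosts, 126 usable)


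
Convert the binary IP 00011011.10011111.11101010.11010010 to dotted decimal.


00011011 = 27
10011111 = 159
11101010 = 234
11010010 = 210
IP: 27.159.234.210


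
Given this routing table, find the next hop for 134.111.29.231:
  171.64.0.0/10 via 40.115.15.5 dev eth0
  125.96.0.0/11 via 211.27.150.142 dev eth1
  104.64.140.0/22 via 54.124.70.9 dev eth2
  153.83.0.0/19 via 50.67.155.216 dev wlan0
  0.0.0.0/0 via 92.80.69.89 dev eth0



Longest prefix match for 134.111.29.231:
  /10 171.64.0.0: no
  /11 125.96.0.0: no
  /22 104.64.140.0: no
  /19 153.83.0.0: no
  /0 0.0.0.0: MATCH
Selected: next-hop 92.80.69.89 via eth0 (matched /0)


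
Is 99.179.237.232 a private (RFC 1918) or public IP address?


RFC 1918 private ranges:
  10.0.0.0/8 (10.0.0.0 - 10.255.255.255)
  172.16.0.0/12 (172.16.0.0 - 172.31.255.255)
  192.168.0.0/16 (192.168.0.0 - 192.168.255.255)
Public (not in any RFC 1918 range)


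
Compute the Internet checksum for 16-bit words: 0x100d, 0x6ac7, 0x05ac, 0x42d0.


Sum all words (with carry folding):
+ 0x100d = 0x100d
+ 0x6ac7 = 0x7ad4
+ 0x05ac = 0x8080
+ 0x42d0 = 0xc350
One's complement: ~0xc350
Checksum = 0x3caf


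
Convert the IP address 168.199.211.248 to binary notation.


168 = 10101000
199 = 11000111
211 = 11010011
248 = 11111000
Binary: 10101000.11000111.11010011.11111000


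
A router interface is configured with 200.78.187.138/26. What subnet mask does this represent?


/26 means 26 network bits, 6 host bits
Binary: 11111111111111111111111111000000
Mask: 255.255.255.192


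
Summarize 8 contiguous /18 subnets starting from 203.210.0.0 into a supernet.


Original prefix: /18
Number of subnets: 8 = 2^3
New prefix = 18 - 3 = 15
Supernet: 203.210.0.0/15


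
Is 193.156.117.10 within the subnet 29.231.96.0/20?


Subnet network: 29.231.96.0
Test IP AND mask: 193.156.112.0
No, 193.156.117.10 is not in 29.231.96.0/20


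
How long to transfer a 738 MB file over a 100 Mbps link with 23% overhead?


Effective throughput = 100 * (1 - 23/100) = 77 Mbps
File size in Mb = 738 * 8 = 5904 Mb
Time = 5904 / 77
Time = 76.6753 seconds


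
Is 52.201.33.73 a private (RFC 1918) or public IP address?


RFC 1918 private ranges:
  10.0.0.0/8 (10.0.0.0 - 10.255.255.255)
  172.16.0.0/12 (172.16.0.0 - 172.31.255.255)
  192.168.0.0/16 (192.168.0.0 - 192.168.255.255)
Public (not in any RFC 1918 range)


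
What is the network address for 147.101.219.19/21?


IP:   10010011.01100101.11011011.00010011
Mask: 11111111.11111111.11111000.00000000
AND operation:
Net:  10010011.01100101.11011000.00000000
Network: 147.101.216.0/21


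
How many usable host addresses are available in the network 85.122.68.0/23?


Host bits = 32 - 23 = 9
Total addresses = 2^9 = 512
Usable = total - 2 (network and broadcast)
Usable hosts: 510


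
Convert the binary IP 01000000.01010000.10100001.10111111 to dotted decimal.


01000000 = 64
01010000 = 80
10100001 = 161
10111111 = 191
IP: 64.80.161.191


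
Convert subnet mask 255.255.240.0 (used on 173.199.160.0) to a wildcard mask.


Subnet mask: 255.255.240.0
Wildcard = 255.255.255.255 - subnet mask
255 - 255 = 0
255 - 255 = 0
255 - 240 = 15
255 - 0 = 255
Wildcard: 0.0.15.255


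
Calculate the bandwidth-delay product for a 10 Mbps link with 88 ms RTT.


BDP = bandwidth * RTT
= 10 Mbps * 88 ms
= 10 * 1e6 * 88 / 1000 bits
= 880000 bits
= 110000 bytes
= 107.4219 KB
BDP = 880000 bits (110000 bytes)


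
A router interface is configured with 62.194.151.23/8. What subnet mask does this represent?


/8 means 8 network bits, 24 host bits
Binary: 11111111000000000000000000000000
Mask: 255.0.0.0


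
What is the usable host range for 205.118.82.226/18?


Network: 205.118.64.0
Broadcast: 205.118.127.255
First usable = network + 1
Last usable = broadcast - 1
Range: 205.118.64.1 to 205.118.127.254


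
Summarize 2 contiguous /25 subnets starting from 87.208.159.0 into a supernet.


Original prefix: /25
Number of subnets: 2 = 2^1
New prefix = 25 - 1 = 24
Supernet: 87.208.159.0/24


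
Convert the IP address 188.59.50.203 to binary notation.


188 = 10111100
59 = 00111011
50 = 00110010
203 = 11001011
Binary: 10111100.00111011.00110010.11001011


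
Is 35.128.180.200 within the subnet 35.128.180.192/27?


Subnet network: 35.128.180.192
Test IP AND mask: 35.128.180.192
Yes, 35.128.180.200 is in 35.128.180.192/27


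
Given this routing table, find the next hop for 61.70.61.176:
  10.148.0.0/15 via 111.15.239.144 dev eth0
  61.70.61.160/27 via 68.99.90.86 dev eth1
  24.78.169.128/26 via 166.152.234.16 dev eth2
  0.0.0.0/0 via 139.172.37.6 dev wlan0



Longest prefix match for 61.70.61.176:
  /15 10.148.0.0: no
  /27 61.70.61.160: MATCH
  /26 24.78.169.128: no
  /0 0.0.0.0: MATCH
Selected: next-hop 68.99.90.86 via eth1 (matched /27)


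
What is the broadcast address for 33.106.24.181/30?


Network: 33.106.24.180/30
Host bits = 2
Set all host bits to 1:
Broadcast: 33.106.24.183


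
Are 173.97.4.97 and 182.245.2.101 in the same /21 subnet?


Mask: 255.255.248.0
173.97.4.97 AND mask = 173.97.0.0
182.245.2.101 AND mask = 182.245.0.0
No, different subnets (173.97.0.0 vs 182.245.0.0)


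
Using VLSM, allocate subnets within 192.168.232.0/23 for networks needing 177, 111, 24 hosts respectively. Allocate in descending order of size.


177 hosts -> /24 (254 usable): 192.168.232.0/24
111 hosts -> /25 (126 usable): 192.168.233.0/25
24 hosts -> /27 (30 usable): 192.168.233.128/27
Allocation: 192.168.232.0/24 (177 hosts, 254 usable); 192.168.233.0/25 (111 hosts, 126 usable); 192.168.233.128/27 (24 hosts, 30 usable)


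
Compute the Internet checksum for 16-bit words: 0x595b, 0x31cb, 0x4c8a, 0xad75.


Sum all words (with carry folding):
+ 0x595b = 0x595b
+ 0x31cb = 0x8b26
+ 0x4c8a = 0xd7b0
+ 0xad75 = 0x8526
One's complement: ~0x8526
Checksum = 0x7ad9


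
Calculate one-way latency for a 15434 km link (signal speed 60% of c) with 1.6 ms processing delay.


Speed = 0.6 * 3e5 km/s = 180000 km/s
Propagation delay = 15434 / 180000 = 0.0857 s = 85.7444 ms
Processing delay = 1.6 ms
Total one-way latency = 87.3444 ms


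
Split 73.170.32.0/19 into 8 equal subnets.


New prefix = 19 + 3 = 22
Each subnet has 1024 addresses
  73.170.32.0/22
  73.170.36.0/22
  73.170.40.0/22
  73.170.44.0/22
  73.170.48.0/22
  73.170.52.0/22
  73.170.56.0/22
  73.170.60.0/22
Subnets: 73.170.32.0/22, 73.170.36.0/22, 73.170.40.0/22, 73.170.44.0/22, 73.170.48.0/22, 73.170.52.0/22, 73.170.56.0/22, 73.170.60.0/22


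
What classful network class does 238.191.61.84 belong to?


First octet: 238
Binary: 11101110
1110xxxx -> Class D (224-239)
Class D (multicast), default mask N/A


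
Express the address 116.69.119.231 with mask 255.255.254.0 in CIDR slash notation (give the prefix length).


Binary: 11111111.11111111.11111110.00000000
Count leading 1s
Prefix: /23


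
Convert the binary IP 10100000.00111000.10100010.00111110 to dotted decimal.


10100000 = 160
00111000 = 56
10100010 = 162
00111110 = 62
IP: 160.56.162.62


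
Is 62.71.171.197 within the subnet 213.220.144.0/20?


Subnet network: 213.220.144.0
Test IP AND mask: 62.71.160.0
No, 62.71.171.197 is not in 213.220.144.0/20


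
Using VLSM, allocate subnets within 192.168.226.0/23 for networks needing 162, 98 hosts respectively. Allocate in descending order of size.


162 hosts -> /24 (254 usable): 192.168.226.0/24
98 hosts -> /25 (126 usable): 192.168.227.0/25
Allocation: 192.168.226.0/24 (162 hosts, 254 usable); 192.168.227.0/25 (98 hosts, 126 usable)


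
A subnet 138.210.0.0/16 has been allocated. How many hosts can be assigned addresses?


Host bits = 32 - 16 = 16
Total addresses = 2^16 = 65536
Usable = total - 2 (network and broadcast)
Usable hosts: 65534


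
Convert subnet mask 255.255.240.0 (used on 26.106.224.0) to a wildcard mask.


Subnet mask: 255.255.240.0
Wildcard = 255.255.255.255 - subnet mask
255 - 255 = 0
255 - 255 = 0
255 - 240 = 15
255 - 0 = 255
Wildcard: 0.0.15.255


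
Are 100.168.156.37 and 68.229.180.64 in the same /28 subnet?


Mask: 255.255.255.240
100.168.156.37 AND mask = 100.168.156.32
68.229.180.64 AND mask = 68.229.180.64
No, different subnets (100.168.156.32 vs 68.229.180.64)


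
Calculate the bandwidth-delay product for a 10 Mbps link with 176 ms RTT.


BDP = bandwidth * RTT
= 10 Mbps * 176 ms
= 10 * 1e6 * 176 / 1000 bits
= 1760000 bits
= 220000 bytes
= 214.8438 KB
BDP = 1760000 bits (220000 bytes)


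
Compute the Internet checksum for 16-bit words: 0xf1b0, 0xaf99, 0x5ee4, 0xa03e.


Sum all words (with carry folding):
+ 0xf1b0 = 0xf1b0
+ 0xaf99 = 0xa14a
+ 0x5ee4 = 0x002f
+ 0xa03e = 0xa06d
One's complement: ~0xa06d
Checksum = 0x5f92


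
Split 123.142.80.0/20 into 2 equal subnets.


New prefix = 20 + 1 = 21
Each subnet has 2048 addresses
  123.142.80.0/21
  123.142.88.0/21
Subnets: 123.142.80.0/21, 123.142.88.0/21


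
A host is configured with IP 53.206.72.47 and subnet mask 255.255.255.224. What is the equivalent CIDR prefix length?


Binary: 11111111.11111111.11111111.11100000
Count leading 1s
Prefix: /27


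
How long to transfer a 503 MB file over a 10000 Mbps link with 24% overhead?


Effective throughput = 10000 * (1 - 24/100) = 7600 Mbps
File size in Mb = 503 * 8 = 4024 Mb
Time = 4024 / 7600
Time = 0.5295 seconds


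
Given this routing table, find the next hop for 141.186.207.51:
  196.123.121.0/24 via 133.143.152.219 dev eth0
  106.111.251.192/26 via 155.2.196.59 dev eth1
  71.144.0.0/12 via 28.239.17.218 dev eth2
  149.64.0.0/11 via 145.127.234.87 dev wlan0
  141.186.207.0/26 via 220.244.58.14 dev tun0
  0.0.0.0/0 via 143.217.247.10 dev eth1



Longest prefix match for 141.186.207.51:
  /24 196.123.121.0: no
  /26 106.111.251.192: no
  /12 71.144.0.0: no
  /11 149.64.0.0: no
  /26 141.186.207.0: MATCH
  /0 0.0.0.0: MATCH
Selected: next-hop 220.244.58.14 via tun0 (matched /26)


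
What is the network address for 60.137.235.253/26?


IP:   00111100.10001001.11101011.11111101
Mask: 11111111.11111111.11111111.11000000
AND operation:
Net:  00111100.10001001.11101011.11000000
Network: 60.137.235.192/26


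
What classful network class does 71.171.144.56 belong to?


First octet: 71
Binary: 01000111
0xxxxxxx -> Class A (1-126)
Class A, default mask 255.0.0.0 (/8)


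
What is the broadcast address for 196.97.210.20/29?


Network: 196.97.210.16/29
Host bits = 3
Set all host bits to 1:
Broadcast: 196.97.210.23


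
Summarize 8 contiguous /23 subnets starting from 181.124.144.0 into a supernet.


Original prefix: /23
Number of subnets: 8 = 2^3
New prefix = 23 - 3 = 20
Supernet: 181.124.144.0/20


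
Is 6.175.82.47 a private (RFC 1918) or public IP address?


RFC 1918 private ranges:
  10.0.0.0/8 (10.0.0.0 - 10.255.255.255)
  172.16.0.0/12 (172.16.0.0 - 172.31.255.255)
  192.168.0.0/16 (192.168.0.0 - 192.168.255.255)
Public (not in any RFC 1918 range)


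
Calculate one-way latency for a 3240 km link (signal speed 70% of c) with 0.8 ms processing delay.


Speed = 0.7 * 3e5 km/s = 210000 km/s
Propagation delay = 3240 / 210000 = 0.0154 s = 15.4286 ms
Processing delay = 0.8 ms
Total one-way latency = 16.2286 ms


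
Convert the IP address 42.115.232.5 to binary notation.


42 = 00101010
115 = 01110011
232 = 11101000
5 = 00000101
Binary: 00101010.01110011.11101000.00000101


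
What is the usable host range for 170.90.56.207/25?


Network: 170.90.56.128
Broadcast: 170.90.56.255
First usable = network + 1
Last usable = broadcast - 1
Range: 170.90.56.129 to 170.90.56.254


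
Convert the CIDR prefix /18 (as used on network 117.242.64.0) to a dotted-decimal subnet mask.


/18 means 18 network bits, 14 host bits
Binary: 11111111111111111100000000000000
Mask: 255.255.192.0


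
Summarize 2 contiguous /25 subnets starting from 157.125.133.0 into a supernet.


Original prefix: /25
Number of subnets: 2 = 2^1
New prefix = 25 - 1 = 24
Supernet: 157.125.133.0/24


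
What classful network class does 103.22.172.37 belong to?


First octet: 103
Binary: 01100111
0xxxxxxx -> Class A (1-126)
Class A, default mask 255.0.0.0 (/8)


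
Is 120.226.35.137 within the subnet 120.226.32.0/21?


Subnet network: 120.226.32.0
Test IP AND mask: 120.226.32.0
Yes, 120.226.35.137 is in 120.226.32.0/21


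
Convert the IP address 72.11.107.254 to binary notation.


72 = 01001000
11 = 00001011
107 = 01101011
254 = 11111110
Binary: 01001000.00001011.01101011.11111110


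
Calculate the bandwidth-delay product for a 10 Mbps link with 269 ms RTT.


BDP = bandwidth * RTT
= 10 Mbps * 269 ms
= 10 * 1e6 * 269 / 1000 bits
= 2690000 bits
= 336250 bytes
= 328.3691 KB
BDP = 2690000 bits (336250 bytes)


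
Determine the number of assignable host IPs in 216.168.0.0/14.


Host bits = 32 - 14 = 18
Total addresses = 2^18 = 262144
Usable = total - 2 (network and broadcast)
Usable hosts: 262142


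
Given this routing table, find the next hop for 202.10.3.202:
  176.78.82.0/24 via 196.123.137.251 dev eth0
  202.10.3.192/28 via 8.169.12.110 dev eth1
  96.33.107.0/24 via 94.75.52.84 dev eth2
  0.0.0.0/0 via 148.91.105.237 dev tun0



Longest prefix match for 202.10.3.202:
  /24 176.78.82.0: no
  /28 202.10.3.192: MATCH
  /24 96.33.107.0: no
  /0 0.0.0.0: MATCH
Selected: next-hop 8.169.12.110 via eth1 (matched /28)


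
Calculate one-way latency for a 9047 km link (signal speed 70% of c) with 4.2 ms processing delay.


Speed = 0.7 * 3e5 km/s = 210000 km/s
Propagation delay = 9047 / 210000 = 0.0431 s = 43.081 ms
Processing delay = 4.2 ms
Total one-way latency = 47.281 ms


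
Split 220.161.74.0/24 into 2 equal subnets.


New prefix = 24 + 1 = 25
Each subnet has 128 addresses
  220.161.74.0/25
  220.161.74.128/25
Subnets: 220.161.74.0/25, 220.161.74.128/25


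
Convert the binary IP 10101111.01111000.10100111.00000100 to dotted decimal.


10101111 = 175
01111000 = 120
10100111 = 167
00000100 = 4
IP: 175.120.167.4


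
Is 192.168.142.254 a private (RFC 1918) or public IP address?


RFC 1918 private ranges:
  10.0.0.0/8 (10.0.0.0 - 10.255.255.255)
  172.16.0.0/12 (172.16.0.0 - 172.31.255.255)
  192.168.0.0/16 (192.168.0.0 - 192.168.255.255)
Private (in 192.168.0.0/16)


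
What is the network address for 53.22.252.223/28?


IP:   00110101.00010110.11111100.11011111
Mask: 11111111.11111111.11111111.11110000
AND operation:
Net:  00110101.00010110.11111100.11010000
Network: 53.22.252.208/28


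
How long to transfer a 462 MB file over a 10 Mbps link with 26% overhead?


Effective throughput = 10 * (1 - 26/100) = 7.4 Mbps
File size in Mb = 462 * 8 = 3696 Mb
Time = 3696 / 7.4
Time = 499.4595 seconds


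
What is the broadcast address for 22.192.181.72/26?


Network: 22.192.181.64/26
Host bits = 6
Set all host bits to 1:
Broadcast: 22.192.181.127


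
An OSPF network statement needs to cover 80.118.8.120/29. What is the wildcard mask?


Subnet mask: 255.255.255.248
Wildcard = 255.255.255.255 - subnet mask
255 - 255 = 0
255 - 255 = 0
255 - 255 = 0
255 - 248 = 7
Wildcard: 0.0.0.7


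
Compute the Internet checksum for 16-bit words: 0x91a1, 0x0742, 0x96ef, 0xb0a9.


Sum all words (with carry folding):
+ 0x91a1 = 0x91a1
+ 0x0742 = 0x98e3
+ 0x96ef = 0x2fd3
+ 0xb0a9 = 0xe07c
One's complement: ~0xe07c
Checksum = 0x1f83


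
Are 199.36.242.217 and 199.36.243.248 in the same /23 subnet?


Mask: 255.255.254.0
199.36.242.217 AND mask = 199.36.242.0
199.36.243.248 AND mask = 199.36.242.0
Yes, same subnet (199.36.242.0)


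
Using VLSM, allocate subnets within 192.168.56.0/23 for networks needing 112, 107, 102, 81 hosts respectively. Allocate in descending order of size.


112 hosts -> /25 (126 usable): 192.168.56.0/25
107 hosts -> /25 (126 usable): 192.168.56.128/25
102 hosts -> /25 (126 usable): 192.168.57.0/25
81 hosts -> /25 (126 usable): 192.168.57.128/25
Allocation: 192.168.56.0/25 (112 hosts, 126 usable); 192.168.56.128/25 (107 hosts, 126 usable); 192.168.57.0/25 (102 hosts, 126 usable); 192.168.57.128/25 (81 hosts, 126 usable)


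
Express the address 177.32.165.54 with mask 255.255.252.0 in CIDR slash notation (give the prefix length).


Binary: 11111111.11111111.11111100.00000000
Count leading 1s
Prefix: /22


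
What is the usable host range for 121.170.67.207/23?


Network: 121.170.66.0
Broadcast: 121.170.67.255
First usable = network + 1
Last usable = broadcast - 1
Range: 121.170.66.1 to 121.170.67.254


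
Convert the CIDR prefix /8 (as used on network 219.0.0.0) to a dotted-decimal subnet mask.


/8 means 8 network bits, 24 host bits
Binary: 11111111000000000000000000000000
Mask: 255.0.0.0


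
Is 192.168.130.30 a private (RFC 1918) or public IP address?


RFC 1918 private ranges:
  10.0.0.0/8 (10.0.0.0 - 10.255.255.255)
  172.16.0.0/12 (172.16.0.0 - 172.31.255.255)
  192.168.0.0/16 (192.168.0.0 - 192.168.255.255)
Private (in 192.168.0.0/16)


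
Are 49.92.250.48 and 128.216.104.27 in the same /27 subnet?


Mask: 255.255.255.224
49.92.250.48 AND mask = 49.92.250.32
128.216.104.27 AND mask = 128.216.104.0
No, different subnets (49.92.250.32 vs 128.216.104.0)


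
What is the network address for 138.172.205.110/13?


IP:   10001010.10101100.11001101.01101110
Mask: 11111111.11111000.00000000.00000000
AND operation:
Net:  10001010.10101000.00000000.00000000
Network: 138.168.0.0/13


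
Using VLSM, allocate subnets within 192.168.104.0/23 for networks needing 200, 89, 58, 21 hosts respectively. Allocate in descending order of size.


200 hosts -> /24 (254 usable): 192.168.104.0/24
89 hosts -> /25 (126 usable): 192.168.105.0/25
58 hosts -> /26 (62 usable): 192.168.105.128/26
21 hosts -> /27 (30 usable): 192.168.105.192/27
Allocation: 192.168.104.0/24 (200 hosts, 254 usable); 192.168.105.0/25 (89 hosts, 126 usable); 192.168.105.128/26 (58 hosts, 62 usable); 192.168.105.192/27 (21 hosts, 30 usable)


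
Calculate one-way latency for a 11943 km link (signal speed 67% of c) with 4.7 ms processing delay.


Speed = 0.67 * 3e5 km/s = 201000 km/s
Propagation delay = 11943 / 201000 = 0.0594 s = 59.4179 ms
Processing delay = 4.7 ms
Total one-way latency = 64.1179 ms


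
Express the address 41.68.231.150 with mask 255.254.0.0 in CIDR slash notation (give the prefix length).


Binary: 11111111.11111110.00000000.00000000
Count leading 1s
Prefix: /15


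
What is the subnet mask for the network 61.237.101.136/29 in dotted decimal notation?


/29 means 29 network bits, 3 host bits
Binary: 11111111111111111111111111111000
Mask: 255.255.255.248


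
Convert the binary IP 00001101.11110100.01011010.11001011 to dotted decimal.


00001101 = 13
11110100 = 244
01011010 = 90
11001011 = 203
IP: 13.244.90.203


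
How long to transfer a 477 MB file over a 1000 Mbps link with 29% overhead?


Effective throughput = 1000 * (1 - 29/100) = 710 Mbps
File size in Mb = 477 * 8 = 3816 Mb
Time = 3816 / 710
Time = 5.3746 seconds


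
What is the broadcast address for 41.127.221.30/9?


Network: 41.0.0.0/9
Host bits = 23
Set all host bits to 1:
Broadcast: 41.127.255.255


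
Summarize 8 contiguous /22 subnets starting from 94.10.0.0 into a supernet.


Original prefix: /22
Number of subnets: 8 = 2^3
New prefix = 22 - 3 = 19
Supernet: 94.10.0.0/19


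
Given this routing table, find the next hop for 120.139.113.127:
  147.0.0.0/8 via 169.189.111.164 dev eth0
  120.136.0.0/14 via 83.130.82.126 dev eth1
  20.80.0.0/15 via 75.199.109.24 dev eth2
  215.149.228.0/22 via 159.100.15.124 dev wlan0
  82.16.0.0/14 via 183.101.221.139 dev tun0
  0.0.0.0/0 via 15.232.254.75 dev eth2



Longest prefix match for 120.139.113.127:
  /8 147.0.0.0: no
  /14 120.136.0.0: MATCH
  /15 20.80.0.0: no
  /22 215.149.228.0: no
  /14 82.16.0.0: no
  /0 0.0.0.0: MATCH
Selected: next-hop 83.130.82.126 via eth1 (matched /14)


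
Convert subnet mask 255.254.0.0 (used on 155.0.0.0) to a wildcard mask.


Subnet mask: 255.254.0.0
Wildcard = 255.255.255.255 - subnet mask
255 - 255 = 0
255 - 254 = 1
255 - 0 = 255
255 - 0 = 255
Wildcard: 0.1.255.255


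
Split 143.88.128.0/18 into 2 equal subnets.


New prefix = 18 + 1 = 19
Each subnet has 8192 addresses
  143.88.128.0/19
  143.88.160.0/19
Subnets: 143.88.128.0/19, 143.88.160.0/19


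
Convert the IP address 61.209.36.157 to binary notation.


61 = 00111101
209 = 11010001
36 = 00100100
157 = 10011101
Binary: 00111101.11010001.00100100.10011101


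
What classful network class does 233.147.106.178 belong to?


First octet: 233
Binary: 11101001
1110xxxx -> Class D (224-239)
Class D (multicast), default mask N/A


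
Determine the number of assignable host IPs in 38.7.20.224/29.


Host bits = 32 - 29 = 3
Total addresses = 2^3 = 8
Usable = total - 2 (network and broadcast)
Usable hosts: 6


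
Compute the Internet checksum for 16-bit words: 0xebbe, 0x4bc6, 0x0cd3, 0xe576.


Sum all words (with carry folding):
+ 0xebbe = 0xebbe
+ 0x4bc6 = 0x3785
+ 0x0cd3 = 0x4458
+ 0xe576 = 0x29cf
One's complement: ~0x29cf
Checksum = 0xd630


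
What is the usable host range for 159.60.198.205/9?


Network: 159.0.0.0
Broadcast: 159.127.255.255
First usable = network + 1
Last usable = broadcast - 1
Range: 159.0.0.1 to 159.127.255.254


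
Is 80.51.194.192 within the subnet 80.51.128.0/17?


Subnet network: 80.51.128.0
Test IP AND mask: 80.51.128.0
Yes, 80.51.194.192 is in 80.51.128.0/17


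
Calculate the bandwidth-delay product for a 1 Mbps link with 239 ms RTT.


BDP = bandwidth * RTT
= 1 Mbps * 239 ms
= 1 * 1e6 * 239 / 1000 bits
= 239000 bits
= 29875 bytes
= 29.1748 KB
BDP = 239000 bits (29875 bytes)


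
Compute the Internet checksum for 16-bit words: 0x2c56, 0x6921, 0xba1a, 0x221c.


Sum all words (with carry folding):
+ 0x2c56 = 0x2c56
+ 0x6921 = 0x9577
+ 0xba1a = 0x4f92
+ 0x221c = 0x71ae
One's complement: ~0x71ae
Checksum = 0x8e51


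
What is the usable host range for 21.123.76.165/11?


Network: 21.96.0.0
Broadcast: 21.127.255.255
First usable = network + 1
Last usable = broadcast - 1
Range: 21.96.0.1 to 21.127.255.254


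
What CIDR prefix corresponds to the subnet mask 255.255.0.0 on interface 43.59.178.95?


Binary: 11111111.11111111.00000000.00000000
Count leading 1s
Prefix: /16


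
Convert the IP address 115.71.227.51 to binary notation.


115 = 01110011
71 = 01000111
227 = 11100011
51 = 00110011
Binary: 01110011.01000111.11100011.00110011


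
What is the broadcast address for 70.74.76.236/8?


Network: 70.0.0.0/8
Host bits = 24
Set all host bits to 1:
Broadcast: 70.255.255.255


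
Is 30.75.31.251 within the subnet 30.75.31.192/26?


Subnet network: 30.75.31.192
Test IP AND mask: 30.75.31.192
Yes, 30.75.31.251 is in 30.75.31.192/26


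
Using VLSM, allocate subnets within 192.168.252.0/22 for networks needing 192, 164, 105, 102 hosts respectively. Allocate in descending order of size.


192 hosts -> /24 (254 usable): 192.168.252.0/24
164 hosts -> /24 (254 usable): 192.168.253.0/24
105 hosts -> /25 (126 usable): 192.168.254.0/25
102 hosts -> /25 (126 usable): 192.168.254.128/25
Allocation: 192.168.252.0/24 (192 hosts, 254 usable); 192.168.253.0/24 (164 hosts, 254 usable); 192.168.254.0/25 (105 hosts, 126 usable); 192.168.254.128/25 (102 hosts, 126 usable)


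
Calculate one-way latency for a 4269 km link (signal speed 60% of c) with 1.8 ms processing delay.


Speed = 0.6 * 3e5 km/s = 180000 km/s
Propagation delay = 4269 / 180000 = 0.0237 s = 23.7167 ms
Processing delay = 1.8 ms
Total one-way latency = 25.5167 ms


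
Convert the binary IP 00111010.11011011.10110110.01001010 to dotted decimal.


00111010 = 58
11011011 = 219
10110110 = 182
01001010 = 74
IP: 58.219.182.74


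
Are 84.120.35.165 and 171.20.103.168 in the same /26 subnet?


Mask: 255.255.255.192
84.120.35.165 AND mask = 84.120.35.128
171.20.103.168 AND mask = 171.20.103.128
No, different subnets (84.120.35.128 vs 171.20.103.128)


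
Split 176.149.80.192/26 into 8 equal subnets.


New prefix = 26 + 3 = 29
Each subnet has 8 addresses
  176.149.80.192/29
  176.149.80.200/29
  176.149.80.208/29
  176.149.80.216/29
  176.149.80.224/29
  176.149.80.232/29
  176.149.80.240/29
  176.149.80.248/29
Subnets: 176.149.80.192/29, 176.149.80.200/29, 176.149.80.208/29, 176.149.80.216/29, 176.149.80.224/29, 176.149.80.232/29, 176.149.80.240/29, 176.149.80.248/29


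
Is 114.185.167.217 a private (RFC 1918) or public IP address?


RFC 1918 private ranges:
  10.0.0.0/8 (10.0.0.0 - 10.255.255.255)
  172.16.0.0/12 (172.16.0.0 - 172.31.255.255)
  192.168.0.0/16 (192.168.0.0 - 192.168.255.255)
Public (not in any RFC 1918 range)


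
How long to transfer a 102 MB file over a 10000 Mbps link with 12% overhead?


Effective throughput = 10000 * (1 - 12/100) = 8800 Mbps
File size in Mb = 102 * 8 = 816 Mb
Time = 816 / 8800
Time = 0.0927 seconds


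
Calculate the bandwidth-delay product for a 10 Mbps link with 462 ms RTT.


BDP = bandwidth * RTT
= 10 Mbps * 462 ms
= 10 * 1e6 * 462 / 1000 bits
= 4620000 bits
= 577500 bytes
= 563.9648 KB
BDP = 4620000 bits (577500 bytes)


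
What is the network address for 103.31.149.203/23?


IP:   01100111.00011111.10010101.11001011
Mask: 11111111.11111111.11111110.00000000
AND operation:
Net:  01100111.00011111.10010100.00000000
Network: 103.31.148.0/23


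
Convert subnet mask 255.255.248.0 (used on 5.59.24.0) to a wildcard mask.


Subnet mask: 255.255.248.0
Wildcard = 255.255.255.255 - subnet mask
255 - 255 = 0
255 - 255 = 0
255 - 248 = 7
255 - 0 = 255
Wildcard: 0.0.7.255


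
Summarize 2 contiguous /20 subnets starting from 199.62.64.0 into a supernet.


Original prefix: /20
Number of subnets: 2 = 2^1
New prefix = 20 - 1 = 19
Supernet: 199.62.64.0/19


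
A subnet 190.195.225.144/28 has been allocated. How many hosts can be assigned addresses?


Host bits = 32 - 28 = 4
Total addresses = 2^4 = 16
Usable = total - 2 (network and broadcast)
Usable hosts: 14


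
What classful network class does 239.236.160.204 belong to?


First octet: 239
Binary: 11101111
1110xxxx -> Class D (224-239)
Class D (multicast), default mask N/A


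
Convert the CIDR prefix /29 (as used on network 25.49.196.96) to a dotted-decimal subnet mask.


/29 means 29 network bits, 3 host bits
Binary: 11111111111111111111111111111000
Mask: 255.255.255.248


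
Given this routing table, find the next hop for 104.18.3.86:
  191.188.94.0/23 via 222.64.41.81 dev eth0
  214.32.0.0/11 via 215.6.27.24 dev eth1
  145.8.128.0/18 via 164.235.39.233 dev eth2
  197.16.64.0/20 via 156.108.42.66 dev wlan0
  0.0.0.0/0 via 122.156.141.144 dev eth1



Longest prefix match for 104.18.3.86:
  /23 191.188.94.0: no
  /11 214.32.0.0: no
  /18 145.8.128.0: no
  /20 197.16.64.0: no
  /0 0.0.0.0: MATCH
Selected: next-hop 122.156.141.144 via eth1 (matched /0)


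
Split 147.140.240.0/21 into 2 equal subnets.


New prefix = 21 + 1 = 22
Each subnet has 1024 addresses
  147.140.240.0/22
  147.140.244.0/22
Subnets: 147.140.240.0/22, 147.140.244.0/22


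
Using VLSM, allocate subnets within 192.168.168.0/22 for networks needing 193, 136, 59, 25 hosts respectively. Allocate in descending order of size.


193 hosts -> /24 (254 usable): 192.168.168.0/24
136 hosts -> /24 (254 usable): 192.168.169.0/24
59 hosts -> /26 (62 usable): 192.168.170.0/26
25 hosts -> /27 (30 usable): 192.168.170.64/27
Allocation: 192.168.168.0/24 (193 hosts, 254 usable); 192.168.169.0/24 (136 hosts, 254 usable); 192.168.170.0/26 (59 hosts, 62 usable); 192.168.170.64/27 (25 hosts, 30 usable)


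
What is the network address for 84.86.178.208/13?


IP:   01010100.01010110.10110010.11010000
Mask: 11111111.11111000.00000000.00000000
AND operation:
Net:  01010100.01010000.00000000.00000000
Network: 84.80.0.0/13


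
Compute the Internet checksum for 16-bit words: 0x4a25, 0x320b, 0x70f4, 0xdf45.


Sum all words (with carry folding):
+ 0x4a25 = 0x4a25
+ 0x320b = 0x7c30
+ 0x70f4 = 0xed24
+ 0xdf45 = 0xcc6a
One's complement: ~0xcc6a
Checksum = 0x3395


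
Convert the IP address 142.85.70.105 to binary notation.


142 = 10001110
85 = 01010101
70 = 01000110
105 = 01101001
Binary: 10001110.01010101.01000110.01101001
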